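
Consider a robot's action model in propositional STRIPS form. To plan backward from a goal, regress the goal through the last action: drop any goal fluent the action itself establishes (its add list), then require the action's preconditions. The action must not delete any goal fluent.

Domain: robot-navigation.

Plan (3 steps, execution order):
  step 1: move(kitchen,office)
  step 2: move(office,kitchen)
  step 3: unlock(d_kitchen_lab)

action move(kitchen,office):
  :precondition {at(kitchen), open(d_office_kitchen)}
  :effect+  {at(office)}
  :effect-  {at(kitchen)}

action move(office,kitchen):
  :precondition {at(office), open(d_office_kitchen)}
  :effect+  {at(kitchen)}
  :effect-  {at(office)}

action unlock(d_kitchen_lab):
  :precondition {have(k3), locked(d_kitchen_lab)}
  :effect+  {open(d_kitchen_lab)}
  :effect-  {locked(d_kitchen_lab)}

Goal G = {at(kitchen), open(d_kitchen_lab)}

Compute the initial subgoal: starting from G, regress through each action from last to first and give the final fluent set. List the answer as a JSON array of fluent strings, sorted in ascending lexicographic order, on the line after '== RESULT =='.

Work backward from the goal:
  through step 3 (unlock(d_kitchen_lab)): drop {open(d_kitchen_lab)}, keep {at(kitchen)}, require {have(k3), locked(d_kitchen_lab)}
    → {at(kitchen), have(k3), locked(d_kitchen_lab)}
  through step 2 (move(office,kitchen)): drop {at(kitchen)}, keep {have(k3), locked(d_kitchen_lab)}, require {at(office), open(d_office_kitchen)}
    → {at(office), have(k3), locked(d_kitchen_lab), open(d_office_kitchen)}
  through step 1 (move(kitchen,office)): drop {at(office)}, keep {have(k3), locked(d_kitchen_lab), open(d_office_kitchen)}, require {at(kitchen), open(d_office_kitchen)}
    → {at(kitchen), have(k3), locked(d_kitchen_lab), open(d_office_kitchen)}

== RESULT ==
["at(kitchen)", "have(k3)", "locked(d_kitchen_lab)", "open(d_office_kitchen)"]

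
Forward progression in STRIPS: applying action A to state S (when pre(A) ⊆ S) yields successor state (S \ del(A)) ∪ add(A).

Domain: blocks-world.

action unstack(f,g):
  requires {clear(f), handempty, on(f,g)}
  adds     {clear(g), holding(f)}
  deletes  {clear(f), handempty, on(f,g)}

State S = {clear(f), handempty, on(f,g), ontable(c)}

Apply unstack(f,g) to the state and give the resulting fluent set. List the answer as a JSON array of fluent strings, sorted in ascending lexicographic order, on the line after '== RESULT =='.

Progress:
  pre ⊆ S: {clear(f), handempty, on(f,g)} ⊆ S  — applicable
  S \ del = {ontable(c)}
  ∪ add   = {clear(g), holding(f), ontable(c)}

== RESULT ==
["clear(g)", "holding(f)", "ontable(c)"]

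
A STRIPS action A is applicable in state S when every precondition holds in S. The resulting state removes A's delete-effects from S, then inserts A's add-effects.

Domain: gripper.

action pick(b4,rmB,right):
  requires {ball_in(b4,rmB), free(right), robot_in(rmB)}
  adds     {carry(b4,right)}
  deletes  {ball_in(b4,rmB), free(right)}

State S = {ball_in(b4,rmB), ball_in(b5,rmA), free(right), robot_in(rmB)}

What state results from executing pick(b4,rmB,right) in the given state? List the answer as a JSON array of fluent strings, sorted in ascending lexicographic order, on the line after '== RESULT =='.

Compute (S \ del) ∪ add:
  pre ⊆ S: {ball_in(b4,rmB), free(right), robot_in(rmB)} ⊆ S  — applicable
  S \ del = {ball_in(b5,rmA), robot_in(rmB)}
  ∪ add   = {ball_in(b5,rmA), carry(b4,right), robot_in(rmB)}

== RESULT ==
["ball_in(b5,rmA)", "carry(b4,right)", "robot_in(rmB)"]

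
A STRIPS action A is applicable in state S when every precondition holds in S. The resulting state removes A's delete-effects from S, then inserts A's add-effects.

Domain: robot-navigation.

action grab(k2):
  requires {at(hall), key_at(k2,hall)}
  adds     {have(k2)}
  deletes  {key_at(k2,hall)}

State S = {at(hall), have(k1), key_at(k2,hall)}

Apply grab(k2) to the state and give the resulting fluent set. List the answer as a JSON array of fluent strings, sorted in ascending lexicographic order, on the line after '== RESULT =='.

Progress:
  pre ⊆ S: {at(hall), key_at(k2,hall)} ⊆ S  — applicable
  S \ del = {at(hall), have(k1)}
  ∪ add   = {at(hall), have(k1), have(k2)}

== RESULT ==
["at(hall)", "have(k1)", "have(k2)"]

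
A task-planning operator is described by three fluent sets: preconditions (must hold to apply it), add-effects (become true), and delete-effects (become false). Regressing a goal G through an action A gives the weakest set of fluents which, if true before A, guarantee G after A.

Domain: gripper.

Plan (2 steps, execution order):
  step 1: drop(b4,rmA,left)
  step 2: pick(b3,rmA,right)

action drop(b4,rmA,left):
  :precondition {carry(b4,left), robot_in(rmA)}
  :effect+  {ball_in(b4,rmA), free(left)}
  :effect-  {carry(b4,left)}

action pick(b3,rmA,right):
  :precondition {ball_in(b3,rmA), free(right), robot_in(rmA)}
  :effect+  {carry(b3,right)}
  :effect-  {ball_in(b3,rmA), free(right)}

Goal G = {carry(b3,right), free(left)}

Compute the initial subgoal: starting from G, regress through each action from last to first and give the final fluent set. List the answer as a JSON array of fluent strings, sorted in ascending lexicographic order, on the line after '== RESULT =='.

Regress step by step:
  through step 2 (pick(b3,rmA,right)): drop {carry(b3,right)}, keep {free(left)}, require {ball_in(b3,rmA), free(right), robot_in(rmA)}
    → {ball_in(b3,rmA), free(left), free(right), robot_in(rmA)}
  through step 1 (drop(b4,rmA,left)): drop {free(left)}, keep {ball_in(b3,rmA), free(right), robot_in(rmA)}, require {carry(b4,left), robot_in(rmA)}
    → {ball_in(b3,rmA), carry(b4,left), free(right), robot_in(rmA)}

== RESULT ==
["ball_in(b3,rmA)", "carry(b4,left)", "free(right)", "robot_in(rmA)"]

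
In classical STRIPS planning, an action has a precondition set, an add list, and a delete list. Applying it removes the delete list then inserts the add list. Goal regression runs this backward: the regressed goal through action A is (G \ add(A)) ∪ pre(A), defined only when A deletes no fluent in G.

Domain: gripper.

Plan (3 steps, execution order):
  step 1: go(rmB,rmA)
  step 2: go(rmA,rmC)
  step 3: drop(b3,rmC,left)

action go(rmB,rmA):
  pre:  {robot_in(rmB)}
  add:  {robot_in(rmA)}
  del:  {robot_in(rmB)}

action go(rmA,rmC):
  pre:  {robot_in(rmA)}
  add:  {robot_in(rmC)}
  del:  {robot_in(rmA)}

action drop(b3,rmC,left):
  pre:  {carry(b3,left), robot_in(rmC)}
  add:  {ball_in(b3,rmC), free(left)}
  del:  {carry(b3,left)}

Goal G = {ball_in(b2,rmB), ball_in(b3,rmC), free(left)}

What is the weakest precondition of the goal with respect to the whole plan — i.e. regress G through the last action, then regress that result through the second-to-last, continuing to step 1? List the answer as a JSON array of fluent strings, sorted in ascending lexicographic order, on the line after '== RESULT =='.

Regress step by step:
  through step 3 (drop(b3,rmC,left)): drop {ball_in(b3,rmC), free(left)}, keep {ball_in(b2,rmB)}, require {carry(b3,left), robot_in(rmC)}
    → {ball_in(b2,rmB), carry(b3,left), robot_in(rmC)}
  through step 2 (go(rmA,rmC)): drop {robot_in(rmC)}, keep {ball_in(b2,rmB), carry(b3,left)}, require {robot_in(rmA)}
    → {ball_in(b2,rmB), carry(b3,left), robot_in(rmA)}
  through step 1 (go(rmB,rmA)): drop {robot_in(rmA)}, keep {ball_in(b2,rmB), carry(b3,left)}, require {robot_in(rmB)}
    → {ball_in(b2,rmB), carry(b3,left), robot_in(rmB)}

== RESULT ==
["ball_in(b2,rmB)", "carry(b3,left)", "robot_in(rmB)"]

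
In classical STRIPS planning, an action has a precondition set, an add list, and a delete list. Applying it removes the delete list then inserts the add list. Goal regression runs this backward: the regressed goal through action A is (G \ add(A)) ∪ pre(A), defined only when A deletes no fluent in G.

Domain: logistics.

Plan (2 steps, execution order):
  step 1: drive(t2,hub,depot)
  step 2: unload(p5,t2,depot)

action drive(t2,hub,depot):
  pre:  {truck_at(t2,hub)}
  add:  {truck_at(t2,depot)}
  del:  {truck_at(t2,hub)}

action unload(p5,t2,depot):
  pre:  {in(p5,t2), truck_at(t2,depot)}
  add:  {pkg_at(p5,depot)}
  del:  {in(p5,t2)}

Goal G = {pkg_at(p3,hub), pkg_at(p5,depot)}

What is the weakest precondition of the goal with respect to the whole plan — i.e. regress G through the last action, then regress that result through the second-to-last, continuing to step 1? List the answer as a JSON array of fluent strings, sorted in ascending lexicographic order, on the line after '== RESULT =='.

Regress step by step:
  through step 2 (unload(p5,t2,depot)): drop {pkg_at(p5,depot)}, keep {pkg_at(p3,hub)}, require {in(p5,t2), truck_at(t2,depot)}
    → {in(p5,t2), pkg_at(p3,hub), truck_at(t2,depot)}
  through step 1 (drive(t2,hub,depot)): drop {truck_at(t2,depot)}, keep {in(p5,t2), pkg_at(p3,hub)}, require {truck_at(t2,hub)}
    → {in(p5,t2), pkg_at(p3,hub), truck_at(t2,hub)}

== RESULT ==
["in(p5,t2)", "pkg_at(p3,hub)", "truck_at(t2,hub)"]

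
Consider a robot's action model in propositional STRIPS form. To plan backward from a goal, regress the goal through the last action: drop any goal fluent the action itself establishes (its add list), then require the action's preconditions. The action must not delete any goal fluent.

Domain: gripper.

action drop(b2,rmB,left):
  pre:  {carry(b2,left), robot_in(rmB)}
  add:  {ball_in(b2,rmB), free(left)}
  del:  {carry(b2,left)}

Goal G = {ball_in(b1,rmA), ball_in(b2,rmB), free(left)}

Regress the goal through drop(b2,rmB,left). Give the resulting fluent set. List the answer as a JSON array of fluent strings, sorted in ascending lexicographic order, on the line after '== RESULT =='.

Compute (G \ add) ∪ pre:
  G ∩ del = {}  (empty — regression defined)
  G \ add = {ball_in(b1,rmA), ball_in(b2,rmB), free(left)} \ {ball_in(b2,rmB), free(left)} = {ball_in(b1,rmA)}
  ∪ pre   = {ball_in(b1,rmA)} ∪ {carry(b2,left), robot_in(rmB)}
          = {ball_in(b1,rmA), carry(b2,left), robot_in(rmB)}

== RESULT ==
["ball_in(b1,rmA)", "carry(b2,left)", "robot_in(rmB)"]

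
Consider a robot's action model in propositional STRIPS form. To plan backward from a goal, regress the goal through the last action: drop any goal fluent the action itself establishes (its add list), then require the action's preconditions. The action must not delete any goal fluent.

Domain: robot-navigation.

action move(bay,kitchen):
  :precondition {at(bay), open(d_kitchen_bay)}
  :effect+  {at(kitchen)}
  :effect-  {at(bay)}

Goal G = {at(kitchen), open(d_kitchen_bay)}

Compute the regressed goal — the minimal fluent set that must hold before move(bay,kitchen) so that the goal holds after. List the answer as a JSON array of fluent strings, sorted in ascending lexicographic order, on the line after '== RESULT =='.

Regress:
  G ∩ del = {}  (empty — regression defined)
  G \ add = {at(kitchen), open(d_kitchen_bay)} \ {at(kitchen)} = {open(d_kitchen_bay)}
  ∪ pre   = {open(d_kitchen_bay)} ∪ {at(bay), open(d_kitchen_bay)}
          = {at(bay), open(d_kitchen_bay)}

== RESULT ==
["at(bay)", "open(d_kitchen_bay)"]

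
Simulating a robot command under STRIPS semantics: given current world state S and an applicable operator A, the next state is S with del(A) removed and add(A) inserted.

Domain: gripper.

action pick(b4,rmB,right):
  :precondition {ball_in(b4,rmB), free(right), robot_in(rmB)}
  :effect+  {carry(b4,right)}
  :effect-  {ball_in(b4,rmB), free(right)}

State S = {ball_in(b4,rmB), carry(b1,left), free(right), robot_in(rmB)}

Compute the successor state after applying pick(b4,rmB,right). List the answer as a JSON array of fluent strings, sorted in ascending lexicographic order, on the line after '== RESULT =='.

Progress:
  pre ⊆ S: {ball_in(b4,rmB), free(right), robot_in(rmB)} ⊆ S  — applicable
  S \ del = {carry(b1,left), robot_in(rmB)}
  ∪ add   = {carry(b1,left), carry(b4,right), robot_in(rmB)}

== RESULT ==
["carry(b1,left)", "carry(b4,right)", "robot_in(rmB)"]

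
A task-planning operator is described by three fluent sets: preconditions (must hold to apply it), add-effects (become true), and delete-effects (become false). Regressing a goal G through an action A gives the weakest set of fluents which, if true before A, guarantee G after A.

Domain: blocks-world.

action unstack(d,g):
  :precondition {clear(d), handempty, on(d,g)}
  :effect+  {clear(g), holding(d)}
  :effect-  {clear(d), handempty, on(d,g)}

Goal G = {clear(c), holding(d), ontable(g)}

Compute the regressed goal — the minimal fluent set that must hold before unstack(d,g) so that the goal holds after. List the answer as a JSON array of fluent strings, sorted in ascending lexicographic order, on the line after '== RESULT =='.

Regress:
  G ∩ del = {}  (empty — regression defined)
  G \ add = {clear(c), holding(d), ontable(g)} \ {clear(g), holding(d)} = {clear(c), ontable(g)}
  ∪ pre   = {clear(c), ontable(g)} ∪ {clear(d), handempty, on(d,g)}
          = {clear(c), clear(d), handempty, on(d,g), ontable(g)}

== RESULT ==
["clear(c)", "clear(d)", "handempty", "on(d,g)", "ontable(g)"]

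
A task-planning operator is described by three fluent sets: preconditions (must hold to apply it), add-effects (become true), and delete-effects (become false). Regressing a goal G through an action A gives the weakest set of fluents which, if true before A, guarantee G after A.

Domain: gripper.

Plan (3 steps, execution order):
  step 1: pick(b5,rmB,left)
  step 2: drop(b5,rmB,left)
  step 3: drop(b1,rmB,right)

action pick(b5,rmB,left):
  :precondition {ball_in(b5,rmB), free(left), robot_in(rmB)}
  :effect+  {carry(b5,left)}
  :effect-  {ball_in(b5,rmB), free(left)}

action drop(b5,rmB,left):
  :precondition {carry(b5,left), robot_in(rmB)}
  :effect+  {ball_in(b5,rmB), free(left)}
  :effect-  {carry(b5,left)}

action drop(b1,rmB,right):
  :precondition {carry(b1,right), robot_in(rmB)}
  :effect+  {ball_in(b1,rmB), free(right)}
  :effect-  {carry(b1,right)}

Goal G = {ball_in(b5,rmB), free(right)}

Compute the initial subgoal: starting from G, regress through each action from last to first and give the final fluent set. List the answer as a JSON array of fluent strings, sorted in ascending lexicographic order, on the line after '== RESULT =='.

Regress step by step:
  through step 3 (drop(b1,rmB,right)): drop {free(right)}, keep {ball_in(b5,rmB)}, require {carry(b1,right), robot_in(rmB)}
    → {ball_in(b5,rmB), carry(b1,right), robot_in(rmB)}
  through step 2 (drop(b5,rmB,left)): drop {ball_in(b5,rmB)}, keep {carry(b1,right), robot_in(rmB)}, require {carry(b5,left), robot_in(rmB)}
    → {carry(b1,right), carry(b5,left), robot_in(rmB)}
  through step 1 (pick(b5,rmB,left)): drop {carry(b5,left)}, keep {carry(b1,right), robot_in(rmB)}, require {ball_in(b5,rmB), free(left), robot_in(rmB)}
    → {ball_in(b5,rmB), carry(b1,right), free(left), robot_in(rmB)}

== RESULT ==
["ball_in(b5,rmB)", "carry(b1,right)", "free(left)", "robot_in(rmB)"]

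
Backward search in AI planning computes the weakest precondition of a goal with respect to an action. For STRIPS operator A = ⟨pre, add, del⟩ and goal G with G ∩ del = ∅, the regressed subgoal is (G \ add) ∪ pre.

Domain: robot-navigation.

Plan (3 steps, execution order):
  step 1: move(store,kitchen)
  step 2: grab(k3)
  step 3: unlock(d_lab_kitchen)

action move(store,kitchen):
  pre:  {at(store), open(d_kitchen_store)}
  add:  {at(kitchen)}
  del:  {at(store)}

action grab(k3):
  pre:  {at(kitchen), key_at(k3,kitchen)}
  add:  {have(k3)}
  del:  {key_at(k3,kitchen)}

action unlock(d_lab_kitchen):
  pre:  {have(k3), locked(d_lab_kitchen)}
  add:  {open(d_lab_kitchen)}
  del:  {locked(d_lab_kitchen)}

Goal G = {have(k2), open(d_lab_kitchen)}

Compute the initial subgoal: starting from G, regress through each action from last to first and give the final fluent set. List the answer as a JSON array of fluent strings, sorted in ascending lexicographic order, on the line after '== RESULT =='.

Regress step by step:
  through step 3 (unlock(d_lab_kitchen)): drop {open(d_lab_kitchen)}, keep {have(k2)}, require {have(k3), locked(d_lab_kitchen)}
    → {have(k2), have(k3), locked(d_lab_kitchen)}
  through step 2 (grab(k3)): drop {have(k3)}, keep {have(k2), locked(d_lab_kitchen)}, require {at(kitchen), key_at(k3,kitchen)}
    → {at(kitchen), have(k2), key_at(k3,kitchen), locked(d_lab_kitchen)}
  through step 1 (move(store,kitchen)): drop {at(kitchen)}, keep {have(k2), key_at(k3,kitchen), locked(d_lab_kitchen)}, require {at(store), open(d_kitchen_store)}
    → {at(store), have(k2), key_at(k3,kitchen), locked(d_lab_kitchen), open(d_kitchen_store)}

== RESULT ==
["at(store)", "have(k2)", "key_at(k3,kitchen)", "locked(d_lab_kitchen)", "open(d_kitchen_store)"]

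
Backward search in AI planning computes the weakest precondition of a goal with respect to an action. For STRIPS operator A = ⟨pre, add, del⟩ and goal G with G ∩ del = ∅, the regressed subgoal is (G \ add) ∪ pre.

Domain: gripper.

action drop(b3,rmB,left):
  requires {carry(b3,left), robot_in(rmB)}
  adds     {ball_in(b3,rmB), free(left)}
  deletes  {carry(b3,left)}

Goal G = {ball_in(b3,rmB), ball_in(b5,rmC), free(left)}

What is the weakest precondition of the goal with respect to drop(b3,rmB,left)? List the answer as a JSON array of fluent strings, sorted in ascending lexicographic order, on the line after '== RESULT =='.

Compute (G \ add) ∪ pre:
  G ∩ del = {}  (empty — regression defined)
  G \ add = {ball_in(b3,rmB), ball_in(b5,rmC), free(left)} \ {ball_in(b3,rmB), free(left)} = {ball_in(b5,rmC)}
  ∪ pre   = {ball_in(b5,rmC)} ∪ {carry(b3,left), robot_in(rmB)}
          = {ball_in(b5,rmC), carry(b3,left), robot_in(rmB)}

== RESULT ==
["ball_in(b5,rmC)", "carry(b3,left)", "robot_in(rmB)"]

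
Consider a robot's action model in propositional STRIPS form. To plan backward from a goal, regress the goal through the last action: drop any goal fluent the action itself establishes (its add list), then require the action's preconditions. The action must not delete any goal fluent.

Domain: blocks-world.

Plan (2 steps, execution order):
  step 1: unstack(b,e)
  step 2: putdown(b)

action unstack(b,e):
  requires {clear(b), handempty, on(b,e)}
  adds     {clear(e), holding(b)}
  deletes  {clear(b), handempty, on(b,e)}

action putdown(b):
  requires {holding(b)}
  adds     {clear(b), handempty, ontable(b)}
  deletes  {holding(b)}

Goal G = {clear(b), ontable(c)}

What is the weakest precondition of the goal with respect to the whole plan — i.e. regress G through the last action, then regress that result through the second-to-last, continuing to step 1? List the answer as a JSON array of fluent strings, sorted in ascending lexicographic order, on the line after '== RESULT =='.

Work backward from the goal:
  through step 2 (putdown(b)): drop {clear(b)}, keep {ontable(c)}, require {holding(b)}
    → {holding(b), ontable(c)}
  through step 1 (unstack(b,e)): drop {holding(b)}, keep {ontable(c)}, require {clear(b), handempty, on(b,e)}
    → {clear(b), handempty, on(b,e), ontable(c)}

== RESULT ==
["clear(b)", "handempty", "on(b,e)", "ontable(c)"]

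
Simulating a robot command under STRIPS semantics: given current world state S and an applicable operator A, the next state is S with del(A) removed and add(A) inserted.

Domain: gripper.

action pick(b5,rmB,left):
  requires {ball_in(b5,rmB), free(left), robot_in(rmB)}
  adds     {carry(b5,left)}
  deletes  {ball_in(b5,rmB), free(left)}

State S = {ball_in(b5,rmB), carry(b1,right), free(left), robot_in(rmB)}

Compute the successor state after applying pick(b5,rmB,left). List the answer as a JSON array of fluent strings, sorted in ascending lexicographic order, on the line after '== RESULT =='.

Progress:
  pre ⊆ S: {ball_in(b5,rmB), free(left), robot_in(rmB)} ⊆ S  — applicable
  S \ del = {carry(b1,right), robot_in(rmB)}
  ∪ add   = {carry(b1,right), carry(b5,left), robot_in(rmB)}

== RESULT ==
["carry(b1,right)", "carry(b5,left)", "robot_in(rmB)"]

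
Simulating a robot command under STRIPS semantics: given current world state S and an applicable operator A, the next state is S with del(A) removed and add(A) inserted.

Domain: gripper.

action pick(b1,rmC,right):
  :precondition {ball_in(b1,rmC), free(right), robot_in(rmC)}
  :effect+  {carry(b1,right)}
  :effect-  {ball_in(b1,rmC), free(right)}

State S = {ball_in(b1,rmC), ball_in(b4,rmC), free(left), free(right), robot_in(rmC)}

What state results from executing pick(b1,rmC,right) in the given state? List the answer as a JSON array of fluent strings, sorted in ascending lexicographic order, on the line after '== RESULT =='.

Progress:
  pre ⊆ S: {ball_in(b1,rmC), free(right), robot_in(rmC)} ⊆ S  — applicable
  S \ del = {ball_in(b4,rmC), free(left), robot_in(rmC)}
  ∪ add   = {ball_in(b4,rmC), carry(b1,right), free(left), robot_in(rmC)}

== RESULT ==
["ball_in(b4,rmC)", "carry(b1,right)", "free(left)", "robot_in(rmC)"]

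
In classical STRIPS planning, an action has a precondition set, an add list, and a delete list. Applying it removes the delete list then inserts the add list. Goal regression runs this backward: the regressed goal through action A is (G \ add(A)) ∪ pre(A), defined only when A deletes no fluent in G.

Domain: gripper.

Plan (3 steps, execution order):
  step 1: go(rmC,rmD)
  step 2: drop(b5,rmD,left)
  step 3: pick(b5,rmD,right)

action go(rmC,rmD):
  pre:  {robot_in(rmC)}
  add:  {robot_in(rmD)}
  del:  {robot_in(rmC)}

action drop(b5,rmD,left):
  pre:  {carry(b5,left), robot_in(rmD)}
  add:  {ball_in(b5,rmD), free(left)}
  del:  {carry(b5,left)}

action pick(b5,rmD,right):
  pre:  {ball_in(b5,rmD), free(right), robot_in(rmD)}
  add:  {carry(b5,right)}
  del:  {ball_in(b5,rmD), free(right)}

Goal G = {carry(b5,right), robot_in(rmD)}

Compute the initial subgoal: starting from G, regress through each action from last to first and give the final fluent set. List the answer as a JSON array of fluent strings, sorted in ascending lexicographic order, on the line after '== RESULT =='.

Work backward from the goal:
  through step 3 (pick(b5,rmD,right)): drop {carry(b5,right)}, keep {robot_in(rmD)}, require {ball_in(b5,rmD), free(right), robot_in(rmD)}
    → {ball_in(b5,rmD), free(right), robot_in(rmD)}
  through step 2 (drop(b5,rmD,left)): drop {ball_in(b5,rmD)}, keep {free(right), robot_in(rmD)}, require {carry(b5,left), robot_in(rmD)}
    → {carry(b5,left), free(right), robot_in(rmD)}
  through step 1 (go(rmC,rmD)): drop {robot_in(rmD)}, keep {carry(b5,left), free(right)}, require {robot_in(rmC)}
    → {carry(b5,left), free(right), robot_in(rmC)}

== RESULT ==
["carry(b5,left)", "free(right)", "robot_in(rmC)"]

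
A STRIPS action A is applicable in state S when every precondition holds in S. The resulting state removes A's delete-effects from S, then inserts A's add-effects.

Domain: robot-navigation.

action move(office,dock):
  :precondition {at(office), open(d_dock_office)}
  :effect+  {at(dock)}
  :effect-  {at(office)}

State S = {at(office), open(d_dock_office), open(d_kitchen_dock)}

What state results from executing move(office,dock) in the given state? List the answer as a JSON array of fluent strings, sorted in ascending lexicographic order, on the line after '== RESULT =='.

Compute (S \ del) ∪ add:
  pre ⊆ S: {at(office), open(d_dock_office)} ⊆ S  — applicable
  S \ del = {open(d_dock_office), open(d_kitchen_dock)}
  ∪ add   = {at(dock), open(d_dock_office), open(d_kitchen_dock)}

== RESULT ==
["at(dock)", "open(d_dock_office)", "open(d_kitchen_dock)"]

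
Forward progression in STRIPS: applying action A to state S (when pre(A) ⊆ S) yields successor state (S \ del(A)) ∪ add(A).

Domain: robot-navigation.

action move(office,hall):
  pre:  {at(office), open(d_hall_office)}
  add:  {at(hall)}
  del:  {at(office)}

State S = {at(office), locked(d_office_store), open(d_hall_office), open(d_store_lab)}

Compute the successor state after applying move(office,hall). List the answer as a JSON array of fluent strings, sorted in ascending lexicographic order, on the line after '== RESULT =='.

Progress:
  pre ⊆ S: {at(office), open(d_hall_office)} ⊆ S  — applicable
  S \ del = {locked(d_office_store), open(d_hall_office), open(d_store_lab)}
  ∪ add   = {at(hall), locked(d_office_store), open(d_hall_office), open(d_store_lab)}

== RESULT ==
["at(hall)", "locked(d_office_store)", "open(d_hall_office)", "open(d_store_lab)"]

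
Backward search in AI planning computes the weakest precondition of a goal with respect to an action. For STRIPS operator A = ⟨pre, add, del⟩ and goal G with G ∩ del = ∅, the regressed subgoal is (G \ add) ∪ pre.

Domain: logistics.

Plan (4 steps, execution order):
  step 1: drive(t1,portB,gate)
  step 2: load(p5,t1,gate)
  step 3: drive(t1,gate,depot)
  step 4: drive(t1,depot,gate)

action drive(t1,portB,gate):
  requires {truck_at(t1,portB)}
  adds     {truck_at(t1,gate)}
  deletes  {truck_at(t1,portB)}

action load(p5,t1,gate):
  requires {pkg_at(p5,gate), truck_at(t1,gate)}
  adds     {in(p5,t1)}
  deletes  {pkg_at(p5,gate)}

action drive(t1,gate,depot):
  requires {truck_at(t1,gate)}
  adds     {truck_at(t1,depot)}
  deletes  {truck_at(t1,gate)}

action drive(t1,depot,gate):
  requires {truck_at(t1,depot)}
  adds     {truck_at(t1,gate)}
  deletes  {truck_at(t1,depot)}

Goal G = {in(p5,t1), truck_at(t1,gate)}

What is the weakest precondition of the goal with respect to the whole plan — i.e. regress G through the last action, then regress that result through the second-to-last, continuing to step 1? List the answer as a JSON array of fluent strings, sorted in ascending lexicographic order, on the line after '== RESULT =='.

Regress step by step:
  through step 4 (drive(t1,depot,gate)): drop {truck_at(t1,gate)}, keep {in(p5,t1)}, require {truck_at(t1,depot)}
    → {in(p5,t1), truck_at(t1,depot)}
  through step 3 (drive(t1,gate,depot)): drop {truck_at(t1,depot)}, keep {in(p5,t1)}, require {truck_at(t1,gate)}
    → {in(p5,t1), truck_at(t1,gate)}
  through step 2 (load(p5,t1,gate)): drop {in(p5,t1)}, keep {truck_at(t1,gate)}, require {pkg_at(p5,gate), truck_at(t1,gate)}
    → {pkg_at(p5,gate), truck_at(t1,gate)}
  through step 1 (drive(t1,portB,gate)): drop {truck_at(t1,gate)}, keep {pkg_at(p5,gate)}, require {truck_at(t1,portB)}
    → {pkg_at(p5,gate), truck_at(t1,portB)}

== RESULT ==
["pkg_at(p5,gate)", "truck_at(t1,portB)"]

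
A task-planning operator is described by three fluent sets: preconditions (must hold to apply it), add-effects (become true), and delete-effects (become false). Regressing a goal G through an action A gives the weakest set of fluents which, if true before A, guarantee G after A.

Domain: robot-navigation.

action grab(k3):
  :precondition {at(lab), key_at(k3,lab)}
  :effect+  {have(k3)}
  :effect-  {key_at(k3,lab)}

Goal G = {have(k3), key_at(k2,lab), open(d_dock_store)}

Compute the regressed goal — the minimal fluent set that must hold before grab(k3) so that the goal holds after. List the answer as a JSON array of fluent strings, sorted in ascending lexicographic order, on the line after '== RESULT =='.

Compute (G \ add) ∪ pre:
  G ∩ del = {}  (empty — regression defined)
  G \ add = {have(k3), key_at(k2,lab), open(d_dock_store)} \ {have(k3)} = {key_at(k2,lab), open(d_dock_store)}
  ∪ pre   = {key_at(k2,lab), open(d_dock_store)} ∪ {at(lab), key_at(k3,lab)}
          = {at(lab), key_at(k2,lab), key_at(k3,lab), open(d_dock_store)}

== RESULT ==
["at(lab)", "key_at(k2,lab)", "key_at(k3,lab)", "open(d_dock_store)"]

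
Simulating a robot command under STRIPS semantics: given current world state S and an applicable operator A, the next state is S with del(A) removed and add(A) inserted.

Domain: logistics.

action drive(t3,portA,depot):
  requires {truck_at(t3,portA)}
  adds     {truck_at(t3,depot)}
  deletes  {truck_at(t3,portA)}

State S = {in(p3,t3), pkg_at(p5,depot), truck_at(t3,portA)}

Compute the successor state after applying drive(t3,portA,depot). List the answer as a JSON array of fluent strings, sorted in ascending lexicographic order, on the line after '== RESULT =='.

Compute (S \ del) ∪ add:
  pre ⊆ S: {truck_at(t3,portA)} ⊆ S  — applicable
  S \ del = {in(p3,t3), pkg_at(p5,depot)}
  ∪ add   = {in(p3,t3), pkg_at(p5,depot), truck_at(t3,depot)}

== RESULT ==
["in(p3,t3)", "pkg_at(p5,depot)", "truck_at(t3,depot)"]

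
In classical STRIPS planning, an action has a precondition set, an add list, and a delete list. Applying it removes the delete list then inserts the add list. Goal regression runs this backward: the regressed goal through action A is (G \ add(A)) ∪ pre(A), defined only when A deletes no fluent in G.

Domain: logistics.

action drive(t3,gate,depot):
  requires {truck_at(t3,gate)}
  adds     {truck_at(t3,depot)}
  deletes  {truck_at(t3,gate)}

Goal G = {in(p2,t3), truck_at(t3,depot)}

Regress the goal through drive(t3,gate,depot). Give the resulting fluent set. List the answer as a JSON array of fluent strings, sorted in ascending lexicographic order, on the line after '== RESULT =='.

Regress:
  G ∩ del = {}  (empty — regression defined)
  G \ add = {in(p2,t3), truck_at(t3,depot)} \ {truck_at(t3,depot)} = {in(p2,t3)}
  ∪ pre   = {in(p2,t3)} ∪ {truck_at(t3,gate)}
          = {in(p2,t3), truck_at(t3,gate)}

== RESULT ==
["in(p2,t3)", "truck_at(t3,gate)"]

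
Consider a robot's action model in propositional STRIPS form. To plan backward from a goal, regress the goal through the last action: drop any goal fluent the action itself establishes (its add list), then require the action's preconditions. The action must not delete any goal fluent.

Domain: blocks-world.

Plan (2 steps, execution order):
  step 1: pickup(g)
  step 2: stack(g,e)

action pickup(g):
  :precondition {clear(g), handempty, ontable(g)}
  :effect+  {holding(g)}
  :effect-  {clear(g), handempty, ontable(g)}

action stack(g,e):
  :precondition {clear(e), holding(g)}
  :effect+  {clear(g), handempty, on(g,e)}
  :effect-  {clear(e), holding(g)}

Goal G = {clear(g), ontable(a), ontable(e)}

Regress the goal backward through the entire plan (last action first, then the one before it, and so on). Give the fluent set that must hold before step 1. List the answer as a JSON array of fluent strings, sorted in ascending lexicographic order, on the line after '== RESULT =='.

Regress step by step:
  through step 2 (stack(g,e)): drop {clear(g)}, keep {ontable(a), ontable(e)}, require {clear(e), holding(g)}
    → {clear(e), holding(g), ontable(a), ontable(e)}
  through step 1 (pickup(g)): drop {holding(g)}, keep {clear(e), ontable(a), ontable(e)}, require {clear(g), handempty, ontable(g)}
    → {clear(e), clear(g), handempty, ontable(a), ontable(e), ontable(g)}

== RESULT ==
["clear(e)", "clear(g)", "handempty", "ontable(a)", "ontable(e)", "ontable(g)"]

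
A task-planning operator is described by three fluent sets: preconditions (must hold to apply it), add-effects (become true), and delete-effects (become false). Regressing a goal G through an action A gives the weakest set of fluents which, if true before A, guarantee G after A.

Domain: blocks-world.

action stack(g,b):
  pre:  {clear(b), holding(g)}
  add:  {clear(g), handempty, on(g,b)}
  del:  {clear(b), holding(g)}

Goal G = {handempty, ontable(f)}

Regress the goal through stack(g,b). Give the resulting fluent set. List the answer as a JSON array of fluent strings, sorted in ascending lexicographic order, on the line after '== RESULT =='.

Compute (G \ add) ∪ pre:
  G ∩ del = {}  (empty — regression defined)
  G \ add = {handempty, ontable(f)} \ {clear(g), handempty, on(g,b)} = {ontable(f)}
  ∪ pre   = {ontable(f)} ∪ {clear(b), holding(g)}
          = {clear(b), holding(g), ontable(f)}

== RESULT ==
["clear(b)", "holding(g)", "ontable(f)"]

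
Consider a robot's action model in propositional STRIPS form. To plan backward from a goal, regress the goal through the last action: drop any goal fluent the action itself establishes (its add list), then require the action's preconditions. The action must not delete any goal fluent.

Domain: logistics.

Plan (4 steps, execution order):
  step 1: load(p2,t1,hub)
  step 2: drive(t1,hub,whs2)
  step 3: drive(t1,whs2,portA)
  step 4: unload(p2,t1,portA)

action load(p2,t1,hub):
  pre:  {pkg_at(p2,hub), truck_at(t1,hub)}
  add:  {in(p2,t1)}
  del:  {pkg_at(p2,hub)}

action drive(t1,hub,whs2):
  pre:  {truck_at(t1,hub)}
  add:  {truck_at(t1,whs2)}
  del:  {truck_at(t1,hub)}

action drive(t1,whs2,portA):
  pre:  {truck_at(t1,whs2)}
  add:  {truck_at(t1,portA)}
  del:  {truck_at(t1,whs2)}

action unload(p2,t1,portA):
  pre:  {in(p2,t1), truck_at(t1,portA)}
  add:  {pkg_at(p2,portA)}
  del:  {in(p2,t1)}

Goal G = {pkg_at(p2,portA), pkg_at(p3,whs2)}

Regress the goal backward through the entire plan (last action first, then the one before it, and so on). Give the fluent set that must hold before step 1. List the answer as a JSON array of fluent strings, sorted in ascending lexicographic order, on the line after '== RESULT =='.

Regress step by step:
  through step 4 (unload(p2,t1,portA)): drop {pkg_at(p2,portA)}, keep {pkg_at(p3,whs2)}, require {in(p2,t1), truck_at(t1,portA)}
    → {in(p2,t1), pkg_at(p3,whs2), truck_at(t1,portA)}
  through step 3 (drive(t1,whs2,portA)): drop {truck_at(t1,portA)}, keep {in(p2,t1), pkg_at(p3,whs2)}, require {truck_at(t1,whs2)}
    → {in(p2,t1), pkg_at(p3,whs2), truck_at(t1,whs2)}
  through step 2 (drive(t1,hub,whs2)): drop {truck_at(t1,whs2)}, keep {in(p2,t1), pkg_at(p3,whs2)}, require {truck_at(t1,hub)}
    → {in(p2,t1), pkg_at(p3,whs2), truck_at(t1,hub)}
  through step 1 (load(p2,t1,hub)): drop {in(p2,t1)}, keep {pkg_at(p3,whs2), truck_at(t1,hub)}, require {pkg_at(p2,hub), truck_at(t1,hub)}
    → {pkg_at(p2,hub), pkg_at(p3,whs2), truck_at(t1,hub)}

== RESULT ==
["pkg_at(p2,hub)", "pkg_at(p3,whs2)", "truck_at(t1,hub)"]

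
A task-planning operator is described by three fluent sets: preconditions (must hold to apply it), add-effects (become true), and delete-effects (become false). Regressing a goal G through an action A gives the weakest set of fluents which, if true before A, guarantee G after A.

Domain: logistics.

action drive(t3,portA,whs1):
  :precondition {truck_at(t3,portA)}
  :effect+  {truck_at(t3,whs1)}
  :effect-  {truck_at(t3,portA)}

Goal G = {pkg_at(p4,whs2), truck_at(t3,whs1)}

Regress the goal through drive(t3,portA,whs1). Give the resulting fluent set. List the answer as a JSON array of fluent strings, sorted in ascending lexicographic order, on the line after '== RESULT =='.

Compute (G \ add) ∪ pre:
  G ∩ del = {}  (empty — regression defined)
  G \ add = {pkg_at(p4,whs2), truck_at(t3,whs1)} \ {truck_at(t3,whs1)} = {pkg_at(p4,whs2)}
  ∪ pre   = {pkg_at(p4,whs2)} ∪ {truck_at(t3,portA)}
          = {pkg_at(p4,whs2), truck_at(t3,portA)}

== RESULT ==
["pkg_at(p4,whs2)", "truck_at(t3,portA)"]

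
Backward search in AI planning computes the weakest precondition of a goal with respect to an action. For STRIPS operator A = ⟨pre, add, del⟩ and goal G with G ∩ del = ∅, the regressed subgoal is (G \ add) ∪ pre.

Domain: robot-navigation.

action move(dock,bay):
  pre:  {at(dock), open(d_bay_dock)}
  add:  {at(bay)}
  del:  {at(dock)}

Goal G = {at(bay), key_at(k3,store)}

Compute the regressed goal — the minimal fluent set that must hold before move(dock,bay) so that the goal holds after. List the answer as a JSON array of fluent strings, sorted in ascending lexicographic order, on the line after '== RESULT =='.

Compute (G \ add) ∪ pre:
  G ∩ del = {}  (empty — regression defined)
  G \ add = {at(bay), key_at(k3,store)} \ {at(bay)} = {key_at(k3,store)}
  ∪ pre   = {key_at(k3,store)} ∪ {at(dock), open(d_bay_dock)}
          = {at(dock), key_at(k3,store), open(d_bay_dock)}

== RESULT ==
["at(dock)", "key_at(k3,store)", "open(d_bay_dock)"]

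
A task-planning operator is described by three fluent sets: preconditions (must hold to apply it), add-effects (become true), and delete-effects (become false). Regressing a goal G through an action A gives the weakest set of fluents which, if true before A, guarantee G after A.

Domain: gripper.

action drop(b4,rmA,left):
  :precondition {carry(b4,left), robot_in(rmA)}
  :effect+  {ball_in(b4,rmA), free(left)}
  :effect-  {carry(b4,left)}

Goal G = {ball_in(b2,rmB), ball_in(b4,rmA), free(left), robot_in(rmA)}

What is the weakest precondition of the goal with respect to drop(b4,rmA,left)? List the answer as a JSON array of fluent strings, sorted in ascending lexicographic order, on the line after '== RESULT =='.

Compute (G \ add) ∪ pre:
  G ∩ del = {}  (empty — regression defined)
  G \ add = {ball_in(b2,rmB), ball_in(b4,rmA), free(left), robot_in(rmA)} \ {ball_in(b4,rmA), free(left)} = {ball_in(b2,rmB), robot_in(rmA)}
  ∪ pre   = {ball_in(b2,rmB), robot_in(rmA)} ∪ {carry(b4,left), robot_in(rmA)}
          = {ball_in(b2,rmB), carry(b4,left), robot_in(rmA)}

== RESULT ==
["ball_in(b2,rmB)", "carry(b4,left)", "robot_in(rmA)"]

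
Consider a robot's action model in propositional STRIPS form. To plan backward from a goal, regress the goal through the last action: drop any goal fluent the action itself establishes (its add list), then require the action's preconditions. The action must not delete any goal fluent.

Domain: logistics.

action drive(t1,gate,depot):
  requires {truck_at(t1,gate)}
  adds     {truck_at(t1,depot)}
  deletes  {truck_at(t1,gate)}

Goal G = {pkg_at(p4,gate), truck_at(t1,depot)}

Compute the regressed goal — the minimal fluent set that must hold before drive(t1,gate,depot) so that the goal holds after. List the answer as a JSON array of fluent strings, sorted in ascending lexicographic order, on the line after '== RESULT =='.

Compute (G \ add) ∪ pre:
  G ∩ del = {}  (empty — regression defined)
  G \ add = {pkg_at(p4,gate), truck_at(t1,depot)} \ {truck_at(t1,depot)} = {pkg_at(p4,gate)}
  ∪ pre   = {pkg_at(p4,gate)} ∪ {truck_at(t1,gate)}
          = {pkg_at(p4,gate), truck_at(t1,gate)}

== RESULT ==
["pkg_at(p4,gate)", "truck_at(t1,gate)"]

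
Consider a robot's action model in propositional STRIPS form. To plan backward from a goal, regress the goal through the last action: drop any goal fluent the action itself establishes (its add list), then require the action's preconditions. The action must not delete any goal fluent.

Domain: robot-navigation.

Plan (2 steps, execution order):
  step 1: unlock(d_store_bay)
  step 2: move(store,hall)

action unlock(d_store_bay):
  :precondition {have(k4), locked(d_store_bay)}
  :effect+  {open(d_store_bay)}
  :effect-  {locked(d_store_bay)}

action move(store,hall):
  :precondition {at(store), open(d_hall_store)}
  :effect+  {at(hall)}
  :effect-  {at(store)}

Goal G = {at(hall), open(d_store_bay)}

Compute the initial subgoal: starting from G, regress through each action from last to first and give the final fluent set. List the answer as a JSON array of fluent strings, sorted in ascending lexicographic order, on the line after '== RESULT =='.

Regress step by step:
  through step 2 (move(store,hall)): drop {at(hall)}, keep {open(d_store_bay)}, require {at(store), open(d_hall_store)}
    → {at(store), open(d_hall_store), open(d_store_bay)}
  through step 1 (unlock(d_store_bay)): drop {open(d_store_bay)}, keep {at(store), open(d_hall_store)}, require {have(k4), locked(d_store_bay)}
    → {at(store), have(k4), locked(d_store_bay), open(d_hall_store)}

== RESULT ==
["at(store)", "have(k4)", "locked(d_store_bay)", "open(d_hall_store)"]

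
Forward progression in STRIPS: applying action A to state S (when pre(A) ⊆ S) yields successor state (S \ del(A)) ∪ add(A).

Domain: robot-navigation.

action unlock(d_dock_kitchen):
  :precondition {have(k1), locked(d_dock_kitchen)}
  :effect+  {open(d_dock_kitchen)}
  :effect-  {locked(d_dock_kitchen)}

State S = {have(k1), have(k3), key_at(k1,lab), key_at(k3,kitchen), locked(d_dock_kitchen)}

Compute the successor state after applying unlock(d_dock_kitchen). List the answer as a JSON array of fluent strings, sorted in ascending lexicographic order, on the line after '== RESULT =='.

Progress:
  pre ⊆ S: {have(k1), locked(d_dock_kitchen)} ⊆ S  — applicable
  S \ del = {have(k1), have(k3), key_at(k1,lab), key_at(k3,kitchen)}
  ∪ add   = {have(k1), have(k3), key_at(k1,lab), key_at(k3,kitchen), open(d_dock_kitchen)}

== RESULT ==
["have(k1)", "have(k3)", "key_at(k1,lab)", "key_at(k3,kitchen)", "open(d_dock_kitchen)"]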